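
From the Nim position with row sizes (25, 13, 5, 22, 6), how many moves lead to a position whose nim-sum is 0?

3

Bitwise XOR of the heap sizes:
  11001  (25)
  01101  (13)
  00101  (5)
  10110  (22)
  00110  (6)
  -----
  00001  (1)
The overall nim-sum is X = 1. A row of size p has a winning move iff p XOR X < p (reduce it to p XOR X).
  25: 25 XOR 1 = 24 < 25 — winning move (to 24).
  13: 13 XOR 1 = 12 < 13 — winning move (to 12).
  5: 5 XOR 1 = 4 < 5 — winning move (to 4).
  22: 22 XOR 1 = 23 ≥ 22 — no move.
  6: 6 XOR 1 = 7 ≥ 6 — no move.
That gives 3 winning moves.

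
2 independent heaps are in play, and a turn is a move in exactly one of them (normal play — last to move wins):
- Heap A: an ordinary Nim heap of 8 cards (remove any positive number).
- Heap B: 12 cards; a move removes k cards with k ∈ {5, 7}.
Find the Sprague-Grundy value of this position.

8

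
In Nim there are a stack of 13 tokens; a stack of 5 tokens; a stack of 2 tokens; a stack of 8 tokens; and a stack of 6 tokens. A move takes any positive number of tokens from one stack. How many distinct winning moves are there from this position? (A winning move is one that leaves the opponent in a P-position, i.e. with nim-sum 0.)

Compute the nim-sum pairwise:
13 ^ 5 = 8
8 ^ 2 = 10
10 ^ 8 = 2
2 ^ 6 = 4
The overall nim-sum is X = 4. A stack of size p has a winning move iff p XOR X < p (reduce it to p XOR X).
  13: 13 XOR 4 = 9 < 13 — winning move (to 9).
  5: 5 XOR 4 = 1 < 5 — winning move (to 1).
  2: 2 XOR 4 = 6 ≥ 2 — no move.
  8: 8 XOR 4 = 12 ≥ 8 — no move.
  6: 6 XOR 4 = 2 < 6 — winning move (to 2).
That gives 3 winning moves.

3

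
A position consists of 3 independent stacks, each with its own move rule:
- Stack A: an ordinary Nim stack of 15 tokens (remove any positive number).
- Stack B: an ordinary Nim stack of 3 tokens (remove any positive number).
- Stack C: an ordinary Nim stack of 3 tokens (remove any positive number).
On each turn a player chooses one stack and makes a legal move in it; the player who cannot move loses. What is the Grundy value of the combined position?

15

Stack A is a plain Nim stack of size 15, so its Grundy value is 15.
Stack B is a plain Nim stack of size 3, so its Grundy value is 3.
Stack C is a plain Nim stack of size 3, so its Grundy value is 3.
By the Sprague-Grundy theorem, the Grundy value of a sum of independent games is the XOR of the component values.
Combined value = 15 XOR 3 XOR 3 = 15.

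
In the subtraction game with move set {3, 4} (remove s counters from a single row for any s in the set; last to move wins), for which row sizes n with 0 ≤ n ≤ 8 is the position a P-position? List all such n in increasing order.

0, 1, 2, 7, 8

Compute g(0), g(1), … for moves {3, 4}:
k:     0  1  2  3  4  5  6  7  8
g(k):  0  0  0  1  1  1  2  0  0
The P-positions (g = 0) in 0..8 are 0, 1, 2, 7, 8.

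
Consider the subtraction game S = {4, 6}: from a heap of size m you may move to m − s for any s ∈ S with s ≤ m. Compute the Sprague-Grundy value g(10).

Grundy values for subtraction set {4, 6}:
k:     0  1  2  3  4  5  6  7  8  9 10
g(k):  0  0  0  0  1  1  1  1  2  2  0
So g(10) = 0.

0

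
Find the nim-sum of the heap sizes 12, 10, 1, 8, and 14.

1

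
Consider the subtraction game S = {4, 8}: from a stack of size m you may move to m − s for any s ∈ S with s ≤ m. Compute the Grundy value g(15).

0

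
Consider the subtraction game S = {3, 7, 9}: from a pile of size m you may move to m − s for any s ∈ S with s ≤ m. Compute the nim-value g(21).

1

Build the Grundy sequence with g(k) = mex{g(k−s) : s ∈ {3, 7, 9}, s ≤ k}:
k:     0  1  2  3  4  5  6  7  8  9 10 11 12 13 14 15 16 17 18 19 20 21
g(k):  0  0  0  1  1  1  0  2  2  1  3  3  0  2  0  1  0  1  0  1  0  1
So g(21) = 1.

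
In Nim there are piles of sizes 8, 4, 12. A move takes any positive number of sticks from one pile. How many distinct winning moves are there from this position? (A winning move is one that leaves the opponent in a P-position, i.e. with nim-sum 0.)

0

Nim-sum: 8 XOR 4 XOR 12 = 0.
The nim-sum is already 0, so every move leaves a nonzero nim-sum — there are no winning moves.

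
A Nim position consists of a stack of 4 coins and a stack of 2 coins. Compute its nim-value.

6

In binary:
  100  (4)
  010  (2)
  ---
  110  (6)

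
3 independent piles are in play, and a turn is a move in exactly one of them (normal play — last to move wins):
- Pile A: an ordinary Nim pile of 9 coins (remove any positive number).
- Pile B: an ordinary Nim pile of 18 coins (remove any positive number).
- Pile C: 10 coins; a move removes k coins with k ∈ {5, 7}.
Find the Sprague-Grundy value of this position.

Pile A is a plain Nim pile of size 9, so its Grundy value is 9.
Pile B is a plain Nim pile of size 18, so its Grundy value is 18.
Grundy values for pile C (subtraction set {5, 7}):
g(0) = mex{} = 0
g(1) = mex{} = 0
g(2) = mex{} = 0
g(3) = mex{} = 0
g(4) = mex{} = 0
g(5) = mex{0} = 1
g(6) = mex{0} = 1
g(7) = mex{0} = 1
g(8) = mex{0} = 1
g(9) = mex{0} = 1
g(10) = mex{0,1} = 2
So g(10) = 2.
By the Sprague-Grundy theorem, the Grundy value of a sum of independent games is the XOR of the component values.
Combined value = 9 XOR 18 XOR 2 = 25.

25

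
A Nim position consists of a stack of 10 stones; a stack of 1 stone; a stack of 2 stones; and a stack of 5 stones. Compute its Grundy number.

Compute the nim-sum pairwise:
10 ⊕ 1 = 11
11 ⊕ 2 = 9
9 ⊕ 5 = 12

12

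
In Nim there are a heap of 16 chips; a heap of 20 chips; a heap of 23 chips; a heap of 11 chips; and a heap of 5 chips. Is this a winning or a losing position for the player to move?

Winning position

In binary:
  10000  (16)
  10100  (20)
  10111  (23)
  01011  (11)
  00101  (5)
  -----
  11101  (29)
The nim-sum is 29 ≠ 0, so this is an N-position: the player to move can win.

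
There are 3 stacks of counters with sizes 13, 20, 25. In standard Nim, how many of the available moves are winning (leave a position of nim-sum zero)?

0

Nim-sum: 13 ⊕ 20 ⊕ 25 = 0.
The nim-sum is already 0, so every move leaves a nonzero nim-sum — there are no winning moves.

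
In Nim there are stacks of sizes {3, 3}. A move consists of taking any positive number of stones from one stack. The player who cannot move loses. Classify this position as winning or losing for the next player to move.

Losing position

Nim-sum: 3 ⊕ 3 = 0.
The nim-sum is 0, so this is a P-position: the player to move is in a losing position under optimal play.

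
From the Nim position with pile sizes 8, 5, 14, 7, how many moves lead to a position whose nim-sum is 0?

3

Compute the nim-sum pairwise:
8 XOR 5 = 13
13 XOR 14 = 3
3 XOR 7 = 4
The overall nim-sum is X = 4. A pile of size p has a winning move iff p XOR X < p (reduce it to p XOR X).
  8: 8 XOR 4 = 12 ≥ 8 — no move.
  5: 5 XOR 4 = 1 < 5 — winning move (to 1).
  14: 14 XOR 4 = 10 < 14 — winning move (to 10).
  7: 7 XOR 4 = 3 < 7 — winning move (to 3).
That gives 3 winning moves.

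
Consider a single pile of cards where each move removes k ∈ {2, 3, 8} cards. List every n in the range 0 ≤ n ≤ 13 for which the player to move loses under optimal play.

0, 1, 5, 6, 10, 11

Compute g(0), g(1), … for moves {2, 3, 8}:
k:     0  1  2  3  4  5  6  7  8  9 10 11 12 13
g(k):  0  0  1  1  2  0  0  1  1  2  0  0  1  1
The P-positions (g = 0) in 0..13 are 0, 1, 5, 6, 10, 11.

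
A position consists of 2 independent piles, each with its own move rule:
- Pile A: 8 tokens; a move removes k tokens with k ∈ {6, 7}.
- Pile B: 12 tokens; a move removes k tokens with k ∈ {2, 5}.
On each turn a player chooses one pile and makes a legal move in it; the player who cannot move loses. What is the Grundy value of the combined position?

For pile A, compute g(0), g(1), … with moves {6, 7}:
k:     0  1  2  3  4  5  6  7  8
g(k):  0  0  0  0  0  0  1  1  1
So g(8) = 1.
Build the Grundy sequence for pile B with g(k) = mex{g(k−s) : s ∈ {2, 5}, s ≤ k}:
k:     0  1  2  3  4  5  6  7  8  9 10 11 12
g(k):  0  0  1  1  0  2  1  0  0  1  1  0  2
So g(12) = 2.
By the Sprague-Grundy theorem, the Grundy value of a sum of independent games is the XOR of the component values.
Combined value = 1 XOR 2 = 3.

3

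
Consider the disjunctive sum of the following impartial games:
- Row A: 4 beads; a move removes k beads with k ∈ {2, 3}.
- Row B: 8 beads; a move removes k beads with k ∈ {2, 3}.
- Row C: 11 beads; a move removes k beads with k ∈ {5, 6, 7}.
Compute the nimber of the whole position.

1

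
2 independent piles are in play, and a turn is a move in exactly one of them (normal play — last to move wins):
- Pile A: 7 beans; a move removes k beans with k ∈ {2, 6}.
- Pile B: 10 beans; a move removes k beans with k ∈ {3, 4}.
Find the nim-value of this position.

0

Grundy values for pile A (subtraction set {2, 6}):
k:     0  1  2  3  4  5  6  7
g(k):  0  0  1  1  0  0  1  1
So g(7) = 1.
For pile B, compute g(0), g(1), … with moves {3, 4}:
k:     0  1  2  3  4  5  6  7  8  9 10
g(k):  0  0  0  1  1  1  2  0  0  0  1
So g(10) = 1.
By the Sprague-Grundy theorem, the Grundy value of a sum of independent games is the XOR of the component values.
Combined value = 1 ⊕ 1 = 0.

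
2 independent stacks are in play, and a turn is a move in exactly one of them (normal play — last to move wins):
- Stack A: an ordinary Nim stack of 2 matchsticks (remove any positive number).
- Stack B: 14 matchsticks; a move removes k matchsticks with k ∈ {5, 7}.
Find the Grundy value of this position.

Stack A is a plain Nim stack of size 2, so its Grundy value is 2.
Grundy values for stack B (subtraction set {5, 7}):
k:     0  1  2  3  4  5  6  7  8  9 10 11 12 13 14
g(k):  0  0  0  0  0  1  1  1  1  1  2  2  0  0  0
So g(14) = 0.
The value of a disjunctive sum is the nim-sum of the parts.
Combined value = 2 XOR 0 = 2.

2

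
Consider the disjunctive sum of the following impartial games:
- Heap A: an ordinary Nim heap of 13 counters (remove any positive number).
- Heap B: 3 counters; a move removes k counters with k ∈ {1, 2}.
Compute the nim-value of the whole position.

13

Heap A is a plain Nim heap of size 13, so its Grundy value is 13.
For heap B, compute g(0), g(1), … with moves {1, 2}:
k:     0  1  2  3
g(k):  0  1  2  0
So g(3) = 0.
By the Sprague-Grundy theorem, the Grundy value of a sum of independent games is the XOR of the component values.
Combined value = 13 XOR 0 = 13.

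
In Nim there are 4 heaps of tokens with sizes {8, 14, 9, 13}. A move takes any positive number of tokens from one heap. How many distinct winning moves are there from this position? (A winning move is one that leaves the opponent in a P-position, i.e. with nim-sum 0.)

1

Nim-sum: 8 ⊕ 14 ⊕ 9 ⊕ 13 = 2.
The overall nim-sum is X = 2. A heap of size p has a winning move iff p XOR X < p (reduce it to p XOR X).
  8: 8 XOR 2 = 10 ≥ 8 — no move.
  14: 14 XOR 2 = 12 < 14 — winning move (to 12).
  9: 9 XOR 2 = 11 ≥ 9 — no move.
  13: 13 XOR 2 = 15 ≥ 13 — no move.
That gives 1 winning move.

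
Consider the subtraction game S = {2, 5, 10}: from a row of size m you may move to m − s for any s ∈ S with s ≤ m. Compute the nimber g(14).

Grundy values for subtraction set {2, 5, 10}:
k:     0  1  2  3  4  5  6  7  8  9 10 11 12 13 14
g(k):  0  0  1  1  0  2  1  0  0  1  1  2  2  3  3
So g(14) = 3.

3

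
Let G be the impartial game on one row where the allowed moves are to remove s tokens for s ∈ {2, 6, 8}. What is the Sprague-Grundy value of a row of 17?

Build the Grundy sequence with g(k) = mex{g(k−s) : s ∈ {2, 6, 8}, s ≤ k}:
k:     0  1  2  3  4  5  6  7  8  9 10 11 12 13 14 15 16 17
g(k):  0  0  1  1  0  0  1  1  2  2  3  3  2  2  0  0  1  1
So g(17) = 1.

1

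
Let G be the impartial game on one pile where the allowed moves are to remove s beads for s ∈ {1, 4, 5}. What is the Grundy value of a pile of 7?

3

Grundy values for subtraction set {1, 4, 5}:
g(0) = mex{} = 0
g(1) = mex{0} = 1
g(2) = mex{1} = 0
g(3) = mex{0} = 1
g(4) = mex{0,1} = 2
g(5) = mex{0,1,2} = 3
g(6) = mex{0,1,3} = 2
g(7) = mex{0,1,2} = 3
So g(7) = 3.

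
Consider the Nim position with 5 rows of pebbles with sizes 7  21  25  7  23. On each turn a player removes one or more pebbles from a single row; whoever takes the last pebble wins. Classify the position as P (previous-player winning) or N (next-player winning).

N-position

Nim-sum: 7 ⊕ 21 ⊕ 25 ⊕ 7 ⊕ 23 = 27.
The nim-sum is 27 ≠ 0, so this is an N-position: the player to move can win.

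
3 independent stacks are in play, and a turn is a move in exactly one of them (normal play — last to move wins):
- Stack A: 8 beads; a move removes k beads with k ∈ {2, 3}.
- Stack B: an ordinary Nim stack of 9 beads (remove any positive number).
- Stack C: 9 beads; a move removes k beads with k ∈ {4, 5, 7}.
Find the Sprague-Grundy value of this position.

Grundy values for stack A (subtraction set {2, 3}):
g(0) = mex{} = 0
g(1) = mex{} = 0
g(2) = mex{0} = 1
g(3) = mex{0} = 1
g(4) = mex{0,1} = 2
g(5) = mex{1} = 0
g(6) = mex{1,2} = 0
g(7) = mex{0,2} = 1
g(8) = mex{0} = 1
So g(8) = 1.
Stack B is a plain Nim stack of size 9, so its Grundy value is 9.
Grundy values for stack C (subtraction set {4, 5, 7}):
k:     0  1  2  3  4  5  6  7  8  9
g(k):  0  0  0  0  1  1  1  1  2  2
So g(9) = 2.
The value of a disjunctive sum is the nim-sum of the parts.
Combined value = 1 XOR 9 XOR 2 = 10.

10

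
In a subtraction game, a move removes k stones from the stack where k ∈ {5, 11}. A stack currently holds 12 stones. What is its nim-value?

Compute g(0), g(1), … for moves {5, 11}:
k:     0  1  2  3  4  5  6  7  8  9 10 11 12
g(k):  0  0  0  0  0  1  1  1  1  1  0  2  2
So g(12) = 2.

2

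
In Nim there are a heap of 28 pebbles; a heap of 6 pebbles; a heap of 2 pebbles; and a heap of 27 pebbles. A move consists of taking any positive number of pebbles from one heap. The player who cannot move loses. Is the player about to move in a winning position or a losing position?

Winning position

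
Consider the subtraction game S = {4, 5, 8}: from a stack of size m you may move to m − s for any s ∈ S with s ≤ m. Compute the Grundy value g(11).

2

Compute g(0), g(1), … for moves {4, 5, 8}:
k:     0  1  2  3  4  5  6  7  8  9 10 11
g(k):  0  0  0  0  1  1  1  1  2  2  2  2
So g(11) = 2.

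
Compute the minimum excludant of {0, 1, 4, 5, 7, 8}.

The values 0, 1 are all present; 2 is the first non-negative integer missing from the set.

2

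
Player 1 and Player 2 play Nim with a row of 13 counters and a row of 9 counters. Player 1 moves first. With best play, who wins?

Nim-sum: 13 ⊕ 9 = 4.
The nim-sum is 4 ≠ 0, so this is an N-position: the player to move can win; Player 1 has a winning move.

Player 1 wins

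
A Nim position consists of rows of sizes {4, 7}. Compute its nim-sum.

3

In binary:
  100  (4)
  111  (7)
  ---
  011  (3)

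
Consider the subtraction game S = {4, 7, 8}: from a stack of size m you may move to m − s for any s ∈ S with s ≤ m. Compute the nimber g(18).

Build the Grundy sequence with g(k) = mex{g(k−s) : s ∈ {4, 7, 8}, s ≤ k}:
k:     0  1  2  3  4  5  6  7  8  9 10 11 12 13 14 15 16 17 18
g(k):  0  0  0  0  1  1  1  1  2  2  2  2  0  0  0  0  1  1  1
So g(18) = 1.

1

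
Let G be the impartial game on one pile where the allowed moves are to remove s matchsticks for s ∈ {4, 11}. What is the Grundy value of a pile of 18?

Compute g(0), g(1), … for moves {4, 11}:
k:     0  1  2  3  4  5  6  7  8  9 10 11 12 13 14 15 16 17 18
g(k):  0  0  0  0  1  1  1  1  0  0  0  2  1  1  1  0  0  0  0
So g(18) = 0.

0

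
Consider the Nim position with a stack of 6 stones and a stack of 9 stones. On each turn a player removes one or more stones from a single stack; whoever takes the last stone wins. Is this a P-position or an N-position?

N-position

Write each in binary and XOR column by column:
  0110  (6)
  1001  (9)
  ----
  1111  (15)
The nim-sum is 15 ≠ 0, so this is an N-position: the player to move can win.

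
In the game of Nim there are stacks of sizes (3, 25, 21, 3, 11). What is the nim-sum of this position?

Compute the nim-sum pairwise:
3 ^ 25 = 26
26 ^ 21 = 15
15 ^ 3 = 12
12 ^ 11 = 7

7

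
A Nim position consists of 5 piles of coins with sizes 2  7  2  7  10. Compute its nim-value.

10

Nim-sum: 2 XOR 7 XOR 2 XOR 7 XOR 10 = 10.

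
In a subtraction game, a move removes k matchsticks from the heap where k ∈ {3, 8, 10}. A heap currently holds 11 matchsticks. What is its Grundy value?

3

Grundy values for subtraction set {3, 8, 10}:
k:     0  1  2  3  4  5  6  7  8  9 10 11
g(k):  0  0  0  1  1  1  0  0  2  1  1  3
So g(11) = 3.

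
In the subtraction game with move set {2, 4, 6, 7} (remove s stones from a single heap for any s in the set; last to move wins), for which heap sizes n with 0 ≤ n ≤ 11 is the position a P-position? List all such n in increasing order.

Grundy values for subtraction set {2, 4, 6, 7}:
k:     0  1  2  3  4  5  6  7  8  9 10 11
g(k):  0  0  1  1  2  2  3  3  4  0  0  1
The P-positions (g = 0) in 0..11 are 0, 1, 9, 10.

0, 1, 9, 10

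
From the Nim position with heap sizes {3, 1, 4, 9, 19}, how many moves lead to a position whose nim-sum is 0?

Write each in binary and XOR column by column:
  00011  (3)
  00001  (1)
  00100  (4)
  01001  (9)
  10011  (19)
  -----
  11100  (28)
The overall nim-sum is X = 28. A heap of size p has a winning move iff p XOR X < p (reduce it to p XOR X).
  3: 3 XOR 28 = 31 ≥ 3 — no move.
  1: 1 XOR 28 = 29 ≥ 1 — no move.
  4: 4 XOR 28 = 24 ≥ 4 — no move.
  9: 9 XOR 28 = 21 ≥ 9 — no move.
  19: 19 XOR 28 = 15 < 19 — winning move (to 15).
That gives 1 winning move.

1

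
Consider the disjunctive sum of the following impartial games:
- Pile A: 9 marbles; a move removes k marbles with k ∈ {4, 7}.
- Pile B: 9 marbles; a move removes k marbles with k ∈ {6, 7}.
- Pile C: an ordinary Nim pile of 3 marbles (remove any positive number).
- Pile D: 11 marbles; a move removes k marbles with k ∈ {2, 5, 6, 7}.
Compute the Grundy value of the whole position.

For pile A, compute g(0), g(1), … with moves {4, 7}:
k:     0  1  2  3  4  5  6  7  8  9
g(k):  0  0  0  0  1  1  1  1  2  2
So g(9) = 2.
For pile B, compute g(0), g(1), … with moves {6, 7}:
k:     0  1  2  3  4  5  6  7  8  9
g(k):  0  0  0  0  0  0  1  1  1  1
So g(9) = 1.
Pile C is a plain Nim pile of size 3, so its Grundy value is 3.
Grundy values for pile D (subtraction set {2, 5, 6, 7}):
k:     0  1  2  3  4  5  6  7  8  9 10 11
g(k):  0  0  1  1  0  2  1  3  2  2  3  3
So g(11) = 3.
By the Sprague-Grundy theorem, the Grundy value of a sum of independent games is the XOR of the component values.
Combined value = 2 ⊕ 1 ⊕ 3 ⊕ 3 = 3.

3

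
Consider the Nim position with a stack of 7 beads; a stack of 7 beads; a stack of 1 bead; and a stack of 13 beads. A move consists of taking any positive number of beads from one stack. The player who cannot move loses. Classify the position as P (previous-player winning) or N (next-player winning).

N-position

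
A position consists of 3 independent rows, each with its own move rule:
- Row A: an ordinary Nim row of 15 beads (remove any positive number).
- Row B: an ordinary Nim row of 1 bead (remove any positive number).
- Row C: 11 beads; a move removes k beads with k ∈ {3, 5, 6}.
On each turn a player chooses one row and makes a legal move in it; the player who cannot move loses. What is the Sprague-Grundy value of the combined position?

14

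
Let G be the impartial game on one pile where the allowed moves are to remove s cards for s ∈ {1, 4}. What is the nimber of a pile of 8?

1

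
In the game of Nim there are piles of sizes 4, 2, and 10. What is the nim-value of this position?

12

Write each in binary and XOR column by column:
  0100  (4)
  0010  (2)
  1010  (10)
  ----
  1100  (12)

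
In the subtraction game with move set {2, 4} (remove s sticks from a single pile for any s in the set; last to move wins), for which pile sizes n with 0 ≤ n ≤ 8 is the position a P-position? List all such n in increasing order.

0, 1, 6, 7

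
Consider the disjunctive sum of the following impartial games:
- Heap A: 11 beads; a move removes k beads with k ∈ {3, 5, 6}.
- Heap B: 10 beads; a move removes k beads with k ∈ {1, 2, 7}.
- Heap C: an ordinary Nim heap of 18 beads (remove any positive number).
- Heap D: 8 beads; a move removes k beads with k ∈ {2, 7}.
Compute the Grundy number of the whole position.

For heap A, compute g(0), g(1), … with moves {3, 5, 6}:
k:     0  1  2  3  4  5  6  7  8  9 10 11
g(k):  0  0  0  1  1  1  2  2  2  0  0  0
So g(11) = 0.
Grundy values for heap B (subtraction set {1, 2, 7}):
k:     0  1  2  3  4  5  6  7  8  9 10
g(k):  0  1  2  0  1  2  0  1  2  0  1
So g(10) = 1.
Heap C is a plain Nim heap of size 18, so its Grundy value is 18.
Grundy values for heap D (subtraction set {2, 7}):
g(0) = mex{} = 0
g(1) = mex{} = 0
g(2) = mex{0} = 1
g(3) = mex{0} = 1
g(4) = mex{1} = 0
g(5) = mex{1} = 0
g(6) = mex{0} = 1
g(7) = mex{0} = 1
g(8) = mex{0,1} = 2
So g(8) = 2.
The value of a disjunctive sum is the nim-sum of the parts.
Combined value = 0 XOR 1 XOR 18 XOR 2 = 17.

17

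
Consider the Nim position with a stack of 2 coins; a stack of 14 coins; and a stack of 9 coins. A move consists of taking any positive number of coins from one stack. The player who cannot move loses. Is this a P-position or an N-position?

N-position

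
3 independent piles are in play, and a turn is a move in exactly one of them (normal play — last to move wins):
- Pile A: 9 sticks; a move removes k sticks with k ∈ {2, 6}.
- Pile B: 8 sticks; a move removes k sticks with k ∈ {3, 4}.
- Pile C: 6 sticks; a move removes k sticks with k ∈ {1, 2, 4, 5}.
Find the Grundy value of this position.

Grundy values for pile A (subtraction set {2, 6}):
k:     0  1  2  3  4  5  6  7  8  9
g(k):  0  0  1  1  0  0  1  1  0  0
So g(9) = 0.
Grundy values for pile B (subtraction set {3, 4}):
k:     0  1  2  3  4  5  6  7  8
g(k):  0  0  0  1  1  1  2  0  0
So g(8) = 0.
Grundy values for pile C (subtraction set {1, 2, 4, 5}):
k:     0  1  2  3  4  5  6
g(k):  0  1  2  0  1  2  0
So g(6) = 0.
The value of a disjunctive sum is the nim-sum of the parts.
Combined value = 0 ⊕ 0 ⊕ 0 = 0.

0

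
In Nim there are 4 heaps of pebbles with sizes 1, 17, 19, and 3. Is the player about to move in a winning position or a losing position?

Losing position

Compute the nim-sum pairwise:
1 ^ 17 = 16
16 ^ 19 = 3
3 ^ 3 = 0
The nim-sum is 0, so this is a P-position: the player to move is in a losing position under optimal play.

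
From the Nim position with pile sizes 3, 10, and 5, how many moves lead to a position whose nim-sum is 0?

1

Nim-sum: 3 ⊕ 10 ⊕ 5 = 12.
The overall nim-sum is X = 12. A pile of size p has a winning move iff p XOR X < p (reduce it to p XOR X).
  3: 3 XOR 12 = 15 ≥ 3 — no move.
  10: 10 XOR 12 = 6 < 10 — winning move (to 6).
  5: 5 XOR 12 = 9 ≥ 5 — no move.
That gives 1 winning move.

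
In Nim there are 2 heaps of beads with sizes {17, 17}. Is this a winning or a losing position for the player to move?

Losing position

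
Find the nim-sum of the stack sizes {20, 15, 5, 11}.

21

Compute the nim-sum pairwise:
20 XOR 15 = 27
27 XOR 5 = 30
30 XOR 11 = 21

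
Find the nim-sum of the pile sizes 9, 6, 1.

Write each in binary and XOR column by column:
  1001  (9)
  0110  (6)
  0001  (1)
  ----
  1110  (14)

14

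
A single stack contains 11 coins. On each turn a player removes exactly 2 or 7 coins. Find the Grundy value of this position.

1

Build the Grundy sequence with g(k) = mex{g(k−s) : s ∈ {2, 7}, s ≤ k}:
g(0) = mex{} = 0
g(1) = mex{} = 0
g(2) = mex{0} = 1
g(3) = mex{0} = 1
g(4) = mex{1} = 0
g(5) = mex{1} = 0
g(6) = mex{0} = 1
g(7) = mex{0} = 1
g(8) = mex{0,1} = 2
g(9) = mex{1} = 0
g(10) = mex{1,2} = 0
g(11) = mex{0} = 1
So g(11) = 1.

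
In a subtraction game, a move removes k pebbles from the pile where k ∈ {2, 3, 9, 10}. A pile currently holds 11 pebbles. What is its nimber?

3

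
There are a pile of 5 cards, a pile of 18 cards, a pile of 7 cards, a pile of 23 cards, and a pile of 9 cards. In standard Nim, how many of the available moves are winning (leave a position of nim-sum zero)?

1

Nim-sum: 5 XOR 18 XOR 7 XOR 23 XOR 9 = 14.
The overall nim-sum is X = 14. A pile of size p has a winning move iff p XOR X < p (reduce it to p XOR X).
  5: 5 XOR 14 = 11 ≥ 5 — no move.
  18: 18 XOR 14 = 28 ≥ 18 — no move.
  7: 7 XOR 14 = 9 ≥ 7 — no move.
  23: 23 XOR 14 = 25 ≥ 23 — no move.
  9: 9 XOR 14 = 7 < 9 — winning move (to 7).
That gives 1 winning move.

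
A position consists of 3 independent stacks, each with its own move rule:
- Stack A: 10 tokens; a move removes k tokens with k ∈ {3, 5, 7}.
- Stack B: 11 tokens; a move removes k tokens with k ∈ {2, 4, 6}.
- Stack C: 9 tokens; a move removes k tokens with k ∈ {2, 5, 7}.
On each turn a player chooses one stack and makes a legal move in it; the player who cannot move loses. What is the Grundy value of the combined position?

Grundy values for stack A (subtraction set {3, 5, 7}):
g(0) = mex{} = 0
g(1) = mex{} = 0
g(2) = mex{} = 0
g(3) = mex{0} = 1
g(4) = mex{0} = 1
g(5) = mex{0} = 1
g(6) = mex{0,1} = 2
g(7) = mex{0,1} = 2
g(8) = mex{0,1} = 2
g(9) = mex{0,1,2} = 3
g(10) = mex{1,2} = 0
So g(10) = 0.
For stack B, compute g(0), g(1), … with moves {2, 4, 6}:
k:     0  1  2  3  4  5  6  7  8  9 10 11
g(k):  0  0  1  1  2  2  3  3  0  0  1  1
So g(11) = 1.
Grundy values for stack C (subtraction set {2, 5, 7}):
k:     0  1  2  3  4  5  6  7  8  9
g(k):  0  0  1  1  0  2  1  3  2  2
So g(9) = 2.
By the Sprague-Grundy theorem, the Grundy value of a sum of independent games is the XOR of the component values.
Combined value = 0 XOR 1 XOR 2 = 3.

3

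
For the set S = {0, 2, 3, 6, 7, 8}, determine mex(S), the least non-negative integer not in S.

1

0 is in the set but 1 is not, so the mex is 1.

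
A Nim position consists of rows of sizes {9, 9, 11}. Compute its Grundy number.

Write each in binary and XOR column by column:
  1001  (9)
  1001  (9)
  1011  (11)
  ----
  1011  (11)

11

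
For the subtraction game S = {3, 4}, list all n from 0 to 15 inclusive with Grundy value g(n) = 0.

0, 1, 2, 7, 8, 9, 14, 15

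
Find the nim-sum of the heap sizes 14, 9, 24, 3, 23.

11

Bitwise XOR of the heap sizes:
  01110  (14)
  01001  (9)
  11000  (24)
  00011  (3)
  10111  (23)
  -----
  01011  (11)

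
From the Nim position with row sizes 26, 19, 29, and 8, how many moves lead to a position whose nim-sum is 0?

Compute the nim-sum pairwise:
26 XOR 19 = 9
9 XOR 29 = 20
20 XOR 8 = 28
The overall nim-sum is X = 28. A row of size p has a winning move iff p XOR X < p (reduce it to p XOR X).
  26: 26 XOR 28 = 6 < 26 — winning move (to 6).
  19: 19 XOR 28 = 15 < 19 — winning move (to 15).
  29: 29 XOR 28 = 1 < 29 — winning move (to 1).
  8: 8 XOR 28 = 20 ≥ 8 — no move.
That gives 3 winning moves.

3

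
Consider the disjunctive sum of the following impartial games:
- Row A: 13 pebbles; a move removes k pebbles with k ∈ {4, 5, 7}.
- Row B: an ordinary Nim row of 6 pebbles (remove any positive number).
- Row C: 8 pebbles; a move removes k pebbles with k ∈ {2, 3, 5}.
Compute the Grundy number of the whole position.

For row A, compute g(0), g(1), … with moves {4, 5, 7}:
g(0) = mex{} = 0
g(1) = mex{} = 0
g(2) = mex{} = 0
g(3) = mex{} = 0
g(4) = mex{0} = 1
g(5) = mex{0} = 1
g(6) = mex{0} = 1
g(7) = mex{0} = 1
g(8) = mex{0,1} = 2
g(9) = mex{0,1} = 2
g(10) = mex{0,1} = 2
g(11) = mex{1} = 0
g(12) = mex{1,2} = 0
g(13) = mex{1,2} = 0
So g(13) = 0.
Row B is a plain Nim row of size 6, so its Grundy value is 6.
Build the Grundy sequence for row C with g(k) = mex{g(k−s) : s ∈ {2, 3, 5}, s ≤ k}:
k:     0  1  2  3  4  5  6  7  8
g(k):  0  0  1  1  2  2  3  0  0
So g(8) = 0.
The value of a disjunctive sum is the nim-sum of the parts.
Combined value = 0 XOR 6 XOR 0 = 6.

6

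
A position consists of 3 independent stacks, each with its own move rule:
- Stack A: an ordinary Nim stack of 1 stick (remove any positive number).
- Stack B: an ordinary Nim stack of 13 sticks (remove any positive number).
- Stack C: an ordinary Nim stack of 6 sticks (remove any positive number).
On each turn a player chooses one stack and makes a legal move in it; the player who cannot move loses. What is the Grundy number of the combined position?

10

Stack A is a plain Nim stack of size 1, so its Grundy value is 1.
Stack B is a plain Nim stack of size 13, so its Grundy value is 13.
Stack C is a plain Nim stack of size 6, so its Grundy value is 6.
The value of a disjunctive sum is the nim-sum of the parts.
Combined value = 1 ⊕ 13 ⊕ 6 = 10.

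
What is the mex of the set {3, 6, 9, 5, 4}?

0

0 is not in the set, so the mex is 0.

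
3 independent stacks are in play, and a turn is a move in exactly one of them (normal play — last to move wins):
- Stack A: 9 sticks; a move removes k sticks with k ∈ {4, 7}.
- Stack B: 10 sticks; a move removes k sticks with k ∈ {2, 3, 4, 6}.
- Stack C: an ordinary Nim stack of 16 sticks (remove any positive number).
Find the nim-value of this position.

19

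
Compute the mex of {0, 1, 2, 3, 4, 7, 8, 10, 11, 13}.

5

The values 0, 1, 2, 3, 4 are all present; 5 is the first non-negative integer missing from the set.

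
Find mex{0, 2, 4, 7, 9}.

0 is in the set but 1 is not, so the mex is 1.

1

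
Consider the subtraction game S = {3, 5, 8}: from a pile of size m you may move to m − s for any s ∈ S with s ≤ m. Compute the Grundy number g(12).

Build the Grundy sequence with g(k) = mex{g(k−s) : s ∈ {3, 5, 8}, s ≤ k}:
g(0) = mex{} = 0
g(1) = mex{} = 0
g(2) = mex{} = 0
g(3) = mex{0} = 1
g(4) = mex{0} = 1
g(5) = mex{0} = 1
g(6) = mex{0,1} = 2
g(7) = mex{0,1} = 2
g(8) = mex{0,1} = 2
g(9) = mex{0,1,2} = 3
g(10) = mex{0,1,2} = 3
g(11) = mex{1,2} = 0
g(12) = mex{1,2,3} = 0
So g(12) = 0.

0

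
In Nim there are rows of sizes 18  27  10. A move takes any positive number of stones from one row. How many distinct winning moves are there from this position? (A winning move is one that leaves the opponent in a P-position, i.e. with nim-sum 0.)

3

Nim-sum: 18 XOR 27 XOR 10 = 3.
The overall nim-sum is X = 3. A row of size p has a winning move iff p XOR X < p (reduce it to p XOR X).
  18: 18 XOR 3 = 17 < 18 — winning move (to 17).
  27: 27 XOR 3 = 24 < 27 — winning move (to 24).
  10: 10 XOR 3 = 9 < 10 — winning move (to 9).
That gives 3 winning moves.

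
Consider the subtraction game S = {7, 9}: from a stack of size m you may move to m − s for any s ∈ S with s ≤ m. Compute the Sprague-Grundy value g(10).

1

Grundy values for subtraction set {7, 9}:
g(0) = mex{} = 0
g(1) = mex{} = 0
g(2) = mex{} = 0
g(3) = mex{} = 0
g(4) = mex{} = 0
g(5) = mex{} = 0
g(6) = mex{} = 0
g(7) = mex{0} = 1
g(8) = mex{0} = 1
g(9) = mex{0} = 1
g(10) = mex{0} = 1
So g(10) = 1.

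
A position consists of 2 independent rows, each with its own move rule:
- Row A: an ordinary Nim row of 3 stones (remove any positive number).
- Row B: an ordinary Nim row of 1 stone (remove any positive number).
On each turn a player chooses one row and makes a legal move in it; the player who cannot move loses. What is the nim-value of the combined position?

2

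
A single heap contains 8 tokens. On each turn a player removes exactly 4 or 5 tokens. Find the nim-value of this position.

2

Compute g(0), g(1), … for moves {4, 5}:
g(0) = mex{} = 0
g(1) = mex{} = 0
g(2) = mex{} = 0
g(3) = mex{} = 0
g(4) = mex{0} = 1
g(5) = mex{0} = 1
g(6) = mex{0} = 1
g(7) = mex{0} = 1
g(8) = mex{0,1} = 2
So g(8) = 2.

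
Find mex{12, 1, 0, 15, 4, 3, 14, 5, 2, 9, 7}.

6

The values 0, 1, 2, 3, 4, 5 are all present; 6 is the first non-negative integer missing from the set.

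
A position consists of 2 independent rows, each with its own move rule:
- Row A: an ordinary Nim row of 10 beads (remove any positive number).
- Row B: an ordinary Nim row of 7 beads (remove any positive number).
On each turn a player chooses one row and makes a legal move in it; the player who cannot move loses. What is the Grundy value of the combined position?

Row A is a plain Nim row of size 10, so its Grundy value is 10.
Row B is a plain Nim row of size 7, so its Grundy value is 7.
The value of a disjunctive sum is the nim-sum of the parts.
Combined value = 10 XOR 7 = 13.

13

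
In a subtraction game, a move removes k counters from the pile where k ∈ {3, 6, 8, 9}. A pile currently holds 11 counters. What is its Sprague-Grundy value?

Grundy values for subtraction set {3, 6, 8, 9}:
k:     0  1  2  3  4  5  6  7  8  9 10 11
g(k):  0  0  0  1  1  1  2  2  2  3  3  3
So g(11) = 3.

3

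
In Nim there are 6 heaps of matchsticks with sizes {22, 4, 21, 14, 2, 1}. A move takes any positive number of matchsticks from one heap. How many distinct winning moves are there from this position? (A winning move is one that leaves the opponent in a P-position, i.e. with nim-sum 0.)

Nim-sum: 22 ⊕ 4 ⊕ 21 ⊕ 14 ⊕ 2 ⊕ 1 = 10.
The overall nim-sum is X = 10. A heap of size p has a winning move iff p XOR X < p (reduce it to p XOR X).
  22: 22 XOR 10 = 28 ≥ 22 — no move.
  4: 4 XOR 10 = 14 ≥ 4 — no move.
  21: 21 XOR 10 = 31 ≥ 21 — no move.
  14: 14 XOR 10 = 4 < 14 — winning move (to 4).
  2: 2 XOR 10 = 8 ≥ 2 — no move.
  1: 1 XOR 10 = 11 ≥ 1 — no move.
That gives 1 winning move.

1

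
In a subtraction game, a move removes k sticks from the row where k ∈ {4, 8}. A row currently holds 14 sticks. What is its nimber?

Compute g(0), g(1), … for moves {4, 8}:
k:     0  1  2  3  4  5  6  7  8  9 10 11 12 13 14
g(k):  0  0  0  0  1  1  1  1  2  2  2  2  0  0  0
So g(14) = 0.

0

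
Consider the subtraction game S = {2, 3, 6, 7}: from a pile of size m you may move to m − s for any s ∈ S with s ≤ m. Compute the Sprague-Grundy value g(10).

0

Compute g(0), g(1), … for moves {2, 3, 6, 7}:
k:     0  1  2  3  4  5  6  7  8  9 10
g(k):  0  0  1  1  2  0  3  1  2  0  0
So g(10) = 0.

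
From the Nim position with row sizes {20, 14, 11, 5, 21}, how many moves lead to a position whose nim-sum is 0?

Compute the nim-sum pairwise:
20 XOR 14 = 26
26 XOR 11 = 17
17 XOR 5 = 20
20 XOR 21 = 1
The overall nim-sum is X = 1. A row of size p has a winning move iff p XOR X < p (reduce it to p XOR X).
  20: 20 XOR 1 = 21 ≥ 20 — no move.
  14: 14 XOR 1 = 15 ≥ 14 — no move.
  11: 11 XOR 1 = 10 < 11 — winning move (to 10).
  5: 5 XOR 1 = 4 < 5 — winning move (to 4).
  21: 21 XOR 1 = 20 < 21 — winning move (to 20).
That gives 3 winning moves.

3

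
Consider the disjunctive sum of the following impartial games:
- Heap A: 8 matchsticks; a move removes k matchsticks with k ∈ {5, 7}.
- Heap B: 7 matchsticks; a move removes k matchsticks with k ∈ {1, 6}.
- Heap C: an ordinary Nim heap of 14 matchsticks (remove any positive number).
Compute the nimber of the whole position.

15

Grundy values for heap A (subtraction set {5, 7}):
k:     0  1  2  3  4  5  6  7  8
g(k):  0  0  0  0  0  1  1  1  1
So g(8) = 1.
Build the Grundy sequence for heap B with g(k) = mex{g(k−s) : s ∈ {1, 6}, s ≤ k}:
g(0) = mex{} = 0
g(1) = mex{0} = 1
g(2) = mex{1} = 0
g(3) = mex{0} = 1
g(4) = mex{1} = 0
g(5) = mex{0} = 1
g(6) = mex{0,1} = 2
g(7) = mex{1,2} = 0
So g(7) = 0.
Heap C is a plain Nim heap of size 14, so its Grundy value is 14.
By the Sprague-Grundy theorem, the Grundy value of a sum of independent games is the XOR of the component values.
Combined value = 1 XOR 0 XOR 14 = 15.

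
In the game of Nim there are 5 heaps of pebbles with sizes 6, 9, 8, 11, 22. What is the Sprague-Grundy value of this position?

26

Nim-sum: 6 ^ 9 ^ 8 ^ 11 ^ 22 = 26.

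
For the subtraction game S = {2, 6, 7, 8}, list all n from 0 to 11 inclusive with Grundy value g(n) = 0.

0, 1, 4, 5

Grundy values for subtraction set {2, 6, 7, 8}:
k:     0  1  2  3  4  5  6  7  8  9 10 11
g(k):  0  0  1  1  0  0  1  1  2  2  3  3
The P-positions (g = 0) in 0..11 are 0, 1, 4, 5.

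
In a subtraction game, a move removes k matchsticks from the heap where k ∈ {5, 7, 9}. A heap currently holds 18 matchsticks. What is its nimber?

0

Grundy values for subtraction set {5, 7, 9}:
k:     0  1  2  3  4  5  6  7  8  9 10 11 12 13 14 15 16 17 18
g(k):  0  0  0  0  0  1  1  1  1  1  2  2  2  2  0  0  0  0  0
So g(18) = 0.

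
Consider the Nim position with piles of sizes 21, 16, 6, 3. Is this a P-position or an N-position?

P-position

In binary:
  10101  (21)
  10000  (16)
  00110  (6)
  00011  (3)
  -----
  00000  (0)
The nim-sum is 0, so this is a P-position: the player to move is in a losing position under optimal play.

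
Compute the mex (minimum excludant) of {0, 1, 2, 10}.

The values 0, 1, 2 are all present; 3 is the first non-negative integer missing from the set.

3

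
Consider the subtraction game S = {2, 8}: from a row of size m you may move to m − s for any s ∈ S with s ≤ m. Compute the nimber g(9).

2

Grundy values for subtraction set {2, 8}:
k:     0  1  2  3  4  5  6  7  8  9
g(k):  0  0  1  1  0  0  1  1  2  2
So g(9) = 2.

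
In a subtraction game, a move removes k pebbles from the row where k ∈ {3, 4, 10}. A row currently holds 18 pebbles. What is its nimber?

Grundy values for subtraction set {3, 4, 10}:
k:     0  1  2  3  4  5  6  7  8  9 10 11 12 13 14 15 16 17 18
g(k):  0  0  0  1  1  1  2  0  0  0  1  1  1  2  0  0  0  1  1
So g(18) = 1.

1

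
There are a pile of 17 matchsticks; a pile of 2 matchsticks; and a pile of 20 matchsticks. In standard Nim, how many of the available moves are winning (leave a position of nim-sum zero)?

1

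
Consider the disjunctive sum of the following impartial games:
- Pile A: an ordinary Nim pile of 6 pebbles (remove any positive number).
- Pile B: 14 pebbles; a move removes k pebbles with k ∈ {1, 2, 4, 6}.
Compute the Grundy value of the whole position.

Pile A is a plain Nim pile of size 6, so its Grundy value is 6.
Build the Grundy sequence for pile B with g(k) = mex{g(k−s) : s ∈ {1, 2, 4, 6}, s ≤ k}:
k:     0  1  2  3  4  5  6  7  8  9 10 11 12 13 14
g(k):  0  1  2  0  1  2  3  4  0  1  2  0  1  2  3
So g(14) = 3.
By the Sprague-Grundy theorem, the Grundy value of a sum of independent games is the XOR of the component values.
Combined value = 6 ⊕ 3 = 5.

5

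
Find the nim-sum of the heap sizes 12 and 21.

25

In binary:
  01100  (12)
  10101  (21)
  -----
  11001  (25)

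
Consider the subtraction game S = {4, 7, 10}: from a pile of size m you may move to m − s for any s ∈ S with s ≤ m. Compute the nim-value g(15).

Build the Grundy sequence with g(k) = mex{g(k−s) : s ∈ {4, 7, 10}, s ≤ k}:
k:     0  1  2  3  4  5  6  7  8  9 10 11 12 13 14 15
g(k):  0  0  0  0  1  1  1  1  2  2  2  2  3  3  0  0
So g(15) = 0.

0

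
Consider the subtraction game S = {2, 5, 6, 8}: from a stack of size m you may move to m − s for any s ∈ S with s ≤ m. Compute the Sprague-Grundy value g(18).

Grundy values for subtraction set {2, 5, 6, 8}:
k:     0  1  2  3  4  5  6  7  8  9 10 11 12 13 14 15 16 17 18
g(k):  0  0  1  1  0  2  1  3  2  2  3  0  2  1  0  0  1  1  0
So g(18) = 0.

0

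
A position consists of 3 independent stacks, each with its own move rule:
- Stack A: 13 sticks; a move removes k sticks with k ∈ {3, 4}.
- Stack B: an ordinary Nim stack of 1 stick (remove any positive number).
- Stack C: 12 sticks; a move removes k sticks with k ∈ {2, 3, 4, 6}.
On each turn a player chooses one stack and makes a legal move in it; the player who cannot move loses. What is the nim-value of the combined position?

Grundy values for stack A (subtraction set {3, 4}):
k:     0  1  2  3  4  5  6  7  8  9 10 11 12 13
g(k):  0  0  0  1  1  1  2  0  0  0  1  1  1  2
So g(13) = 2.
Stack B is a plain Nim stack of size 1, so its Grundy value is 1.
Build the Grundy sequence for stack C with g(k) = mex{g(k−s) : s ∈ {2, 3, 4, 6}, s ≤ k}:
g(0) = mex{} = 0
g(1) = mex{} = 0
g(2) = mex{0} = 1
g(3) = mex{0} = 1
g(4) = mex{0,1} = 2
g(5) = mex{0,1} = 2
g(6) = mex{0,1,2} = 3
g(7) = mex{0,1,2} = 3
g(8) = mex{1,2,3} = 0
g(9) = mex{1,2,3} = 0
g(10) = mex{0,2,3} = 1
g(11) = mex{0,2,3} = 1
g(12) = mex{0,1,3} = 2
So g(12) = 2.
The value of a disjunctive sum is the nim-sum of the parts.
Combined value = 2 XOR 1 XOR 2 = 1.

1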